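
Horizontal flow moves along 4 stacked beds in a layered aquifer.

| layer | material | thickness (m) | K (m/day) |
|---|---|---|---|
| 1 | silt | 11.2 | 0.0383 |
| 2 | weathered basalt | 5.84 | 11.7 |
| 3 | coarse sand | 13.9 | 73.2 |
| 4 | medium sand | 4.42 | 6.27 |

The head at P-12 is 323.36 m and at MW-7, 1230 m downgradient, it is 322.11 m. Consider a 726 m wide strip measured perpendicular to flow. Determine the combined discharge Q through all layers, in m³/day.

Flow is parallel to layering, so each bed carries its own Darcy discharge and the transmissivities add.
Σ(K_i·b_i) = 0.0383×11.2 + 11.7×5.84 + 73.2×13.9 + 6.27×4.42 = 1114 m²/day.
Hydraulic gradient i = (323.36 − 322.11) / 1230 = 1.25 / 1230 = 0.001016.
Q = Σ(K_i·b_i) · W · i = 1114 × 726 × 0.001016 = 821.9 m³/day.

822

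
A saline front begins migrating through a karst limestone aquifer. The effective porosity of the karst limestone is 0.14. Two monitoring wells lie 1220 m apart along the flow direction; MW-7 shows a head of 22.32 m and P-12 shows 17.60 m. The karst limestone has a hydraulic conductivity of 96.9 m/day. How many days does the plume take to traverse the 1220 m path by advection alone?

Hydraulic gradient i = (22.32 − 17.60) / 1220 = 4.72 / 1220 = 0.003869.
Darcy flux q = K · i = 96.90 × 0.003869 = 0.3749 m/day.
Seepage velocity v = q / n_e = 0.3749 / 0.14 = 2.678 m/day.
Travel time t = L / v = 1220 / 2.678 = 455.6 days.

456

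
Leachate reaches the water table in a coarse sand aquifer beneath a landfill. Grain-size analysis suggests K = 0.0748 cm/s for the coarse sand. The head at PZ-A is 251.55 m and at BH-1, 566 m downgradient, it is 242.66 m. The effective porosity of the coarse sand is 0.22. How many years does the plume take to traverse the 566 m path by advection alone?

0.336

Convert K: 0.0748 cm/s × 864 = 64.63 m/day.
Hydraulic gradient i = (251.55 − 242.66) / 566 = 8.89 / 566 = 0.01571.
Darcy flux q = K · i = 64.63 × 0.01571 = 1.015 m/day.
Seepage velocity v = q / n_e = 1.015 / 0.22 = 4.614 m/day.
Travel time t = L / v = 566 / 4.614 = 122.7 days = 0.3359 years.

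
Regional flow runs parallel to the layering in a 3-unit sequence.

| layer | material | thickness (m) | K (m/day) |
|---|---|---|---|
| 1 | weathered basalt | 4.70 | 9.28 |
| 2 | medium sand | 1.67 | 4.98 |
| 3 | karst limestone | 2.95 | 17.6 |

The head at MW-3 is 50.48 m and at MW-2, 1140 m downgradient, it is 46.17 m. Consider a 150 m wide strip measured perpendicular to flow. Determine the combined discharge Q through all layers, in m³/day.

Flow is parallel to layering, so each bed carries its own Darcy discharge and the transmissivities add.
Σ(K_i·b_i) = 9.28×4.70 + 4.98×1.67 + 17.6×2.95 = 103.9 m²/day.
Hydraulic gradient i = (50.48 − 46.17) / 1140 = 4.31 / 1140 = 0.003781.
Q = Σ(K_i·b_i) · W · i = 103.9 × 150 × 0.003781 = 58.90 m³/day.

58.9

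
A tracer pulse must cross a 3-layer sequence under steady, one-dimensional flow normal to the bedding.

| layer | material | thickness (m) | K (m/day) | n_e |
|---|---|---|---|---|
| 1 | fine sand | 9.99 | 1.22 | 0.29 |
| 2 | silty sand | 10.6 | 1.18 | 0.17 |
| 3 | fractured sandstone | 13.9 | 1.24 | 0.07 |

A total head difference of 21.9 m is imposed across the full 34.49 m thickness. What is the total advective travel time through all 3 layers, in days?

7.35

With flow normal to the layers, continuity requires the same specific discharge q through every layer.
Σ(b_i/K_i) = 9.99/1.22 + 10.6/1.18 + 13.9/1.24 = 28.38 d.
q = Δh / Σ(b_i/K_i) = 21.9 / 28.38 = 0.7716 m/day.
In each layer the seepage velocity is v_i = q/n_i, so the layer transit time is t_i = b_i·n_i / q:
  layer 1 (fine sand): t_1 = 9.99 × 0.29 / 0.7716 = 3.754 d
  layer 2 (silty sand): t_2 = 10.6 × 0.17 / 0.7716 = 2.335 d
  layer 3 (fractured sandstone): t_3 = 13.9 × 0.07 / 0.7716 = 1.261 d
Total t = Σ t_i = 7.351 days.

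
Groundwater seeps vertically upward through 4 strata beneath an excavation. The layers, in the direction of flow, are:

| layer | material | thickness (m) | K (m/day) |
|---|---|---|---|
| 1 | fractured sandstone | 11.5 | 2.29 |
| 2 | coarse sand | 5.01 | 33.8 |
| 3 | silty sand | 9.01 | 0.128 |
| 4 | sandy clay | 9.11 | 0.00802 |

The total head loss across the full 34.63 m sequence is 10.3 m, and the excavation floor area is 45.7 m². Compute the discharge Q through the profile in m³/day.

0.389

Flow is perpendicular to layering, so the layers act in series and the equivalent K is the thickness-weighted harmonic mean.
Total thickness L = 11.5 + 5.01 + 9.01 + 9.11 = 34.63 m.
Σ(b_i/K_i) = 11.5/2.29 + 5.01/33.8 + 9.01/0.128 + 9.11/0.00802 = 1211 d.
K_eq = L / Σ(b_i/K_i) = 34.63 / 1211 = 0.02859 m/day.
Q = K_eq · A · (Δh/L) = 0.02859 × 45.7 × (10.3/34.63) = 0.3885 m³/day.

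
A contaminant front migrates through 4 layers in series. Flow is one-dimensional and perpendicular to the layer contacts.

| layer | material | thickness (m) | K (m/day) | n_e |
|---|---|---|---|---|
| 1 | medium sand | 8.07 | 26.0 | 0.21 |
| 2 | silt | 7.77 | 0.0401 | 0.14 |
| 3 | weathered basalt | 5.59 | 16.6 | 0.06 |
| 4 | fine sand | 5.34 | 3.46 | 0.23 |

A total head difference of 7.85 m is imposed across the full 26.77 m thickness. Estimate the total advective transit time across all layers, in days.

With flow normal to the layers, continuity requires the same specific discharge q through every layer.
Σ(b_i/K_i) = 8.07/26.0 + 7.77/0.0401 + 5.59/16.6 + 5.34/3.46 = 196.0 d.
q = Δh / Σ(b_i/K_i) = 7.85 / 196.0 = 0.04006 m/day.
In each layer the seepage velocity is v_i = q/n_i, so the layer transit time is t_i = b_i·n_i / q:
  layer 1 (medium sand): t_1 = 8.07 × 0.21 / 0.04006 = 42.30 d
  layer 2 (silt): t_2 = 7.77 × 0.14 / 0.04006 = 27.15 d
  layer 3 (weathered basalt): t_3 = 5.59 × 0.06 / 0.04006 = 8.372 d
  layer 4 (fine sand): t_4 = 5.34 × 0.23 / 0.04006 = 30.66 d
Total t = Σ t_i = 108.5 days.

108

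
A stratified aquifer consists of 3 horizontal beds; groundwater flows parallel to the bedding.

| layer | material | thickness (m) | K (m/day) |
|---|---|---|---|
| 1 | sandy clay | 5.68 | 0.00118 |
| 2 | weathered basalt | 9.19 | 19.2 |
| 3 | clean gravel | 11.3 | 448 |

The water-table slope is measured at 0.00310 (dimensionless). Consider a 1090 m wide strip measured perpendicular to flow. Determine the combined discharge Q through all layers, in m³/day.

17700

Flow is parallel to layering, so each bed carries its own Darcy discharge and the transmissivities add.
Σ(K_i·b_i) = 0.00118×5.68 + 19.2×9.19 + 448×11.3 = 5239 m²/day.
Hydraulic gradient i = 0.00310.
Q = Σ(K_i·b_i) · W · i = 5239 × 1090 × 0.003100 = 17702 m³/day.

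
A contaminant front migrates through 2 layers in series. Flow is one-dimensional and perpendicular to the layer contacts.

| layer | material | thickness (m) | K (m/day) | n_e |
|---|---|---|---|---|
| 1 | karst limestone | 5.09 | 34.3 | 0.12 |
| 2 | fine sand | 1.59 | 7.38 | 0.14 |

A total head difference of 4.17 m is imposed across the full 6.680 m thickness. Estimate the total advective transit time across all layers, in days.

0.0727

With flow normal to the layers, continuity requires the same specific discharge q through every layer.
Σ(b_i/K_i) = 5.09/34.3 + 1.59/7.38 = 0.3638 d.
q = Δh / Σ(b_i/K_i) = 4.17 / 0.3638 = 11.46 m/day.
In each layer the seepage velocity is v_i = q/n_i, so the layer transit time is t_i = b_i·n_i / q:
  layer 1 (karst limestone): t_1 = 5.09 × 0.12 / 11.46 = 0.05329 d
  layer 2 (fine sand): t_2 = 1.59 × 0.14 / 11.46 = 0.01942 d
Total t = Σ t_i = 0.07272 days.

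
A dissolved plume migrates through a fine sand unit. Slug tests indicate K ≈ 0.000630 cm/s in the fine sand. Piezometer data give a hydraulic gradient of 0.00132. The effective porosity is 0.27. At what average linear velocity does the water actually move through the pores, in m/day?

0.00266

Convert K: 0.000630 cm/s × 864 = 0.5443 m/day.
Hydraulic gradient i = 0.00132.
Darcy flux q = K · i = 0.5443 × 0.001320 = 0.0007185 m/day.
Seepage velocity v = q / n_e = 0.0007185 / 0.27 = 0.002661 m/day.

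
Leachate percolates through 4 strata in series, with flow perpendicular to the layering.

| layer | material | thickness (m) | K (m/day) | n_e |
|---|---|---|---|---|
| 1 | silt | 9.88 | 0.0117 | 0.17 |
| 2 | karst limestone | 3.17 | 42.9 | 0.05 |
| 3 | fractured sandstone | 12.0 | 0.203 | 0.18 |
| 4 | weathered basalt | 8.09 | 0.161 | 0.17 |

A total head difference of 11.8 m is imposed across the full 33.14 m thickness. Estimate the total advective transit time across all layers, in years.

With flow normal to the layers, continuity requires the same specific discharge q through every layer.
Σ(b_i/K_i) = 9.88/0.0117 + 3.17/42.9 + 12.0/0.203 + 8.09/0.161 = 953.9 d.
q = Δh / Σ(b_i/K_i) = 11.8 / 953.9 = 0.01237 m/day.
In each layer the seepage velocity is v_i = q/n_i, so the layer transit time is t_i = b_i·n_i / q:
  layer 1 (silt): t_1 = 9.88 × 0.17 / 0.01237 = 135.8 d
  layer 2 (karst limestone): t_2 = 3.17 × 0.05 / 0.01237 = 12.81 d
  layer 3 (fractured sandstone): t_3 = 12.0 × 0.18 / 0.01237 = 174.6 d
  layer 4 (weathered basalt): t_4 = 8.09 × 0.17 / 0.01237 = 111.2 d
Total t = Σ t_i = 434.4 days = 1.189 years.

1.19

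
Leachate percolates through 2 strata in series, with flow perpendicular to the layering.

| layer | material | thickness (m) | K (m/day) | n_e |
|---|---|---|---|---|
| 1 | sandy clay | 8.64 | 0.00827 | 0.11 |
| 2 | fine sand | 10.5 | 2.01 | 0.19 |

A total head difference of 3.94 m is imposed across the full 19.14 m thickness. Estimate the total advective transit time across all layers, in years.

With flow normal to the layers, continuity requires the same specific discharge q through every layer.
Σ(b_i/K_i) = 8.64/0.00827 + 10.5/2.01 = 1050 d.
q = Δh / Σ(b_i/K_i) = 3.94 / 1050 = 0.003753 m/day.
In each layer the seepage velocity is v_i = q/n_i, so the layer transit time is t_i = b_i·n_i / q:
  layer 1 (sandy clay): t_1 = 8.64 × 0.11 / 0.003753 = 253.3 d
  layer 2 (fine sand): t_2 = 10.5 × 0.19 / 0.003753 = 531.6 d
Total t = Σ t_i = 784.9 days = 2.149 years.

2.15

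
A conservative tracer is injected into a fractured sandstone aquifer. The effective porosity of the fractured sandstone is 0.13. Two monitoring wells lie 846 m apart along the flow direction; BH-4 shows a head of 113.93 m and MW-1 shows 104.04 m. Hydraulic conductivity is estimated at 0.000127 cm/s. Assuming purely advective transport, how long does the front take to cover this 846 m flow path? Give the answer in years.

Convert K: 0.000127 cm/s × 864 = 0.1097 m/day.
Hydraulic gradient i = (113.93 − 104.04) / 846 = 9.89 / 846 = 0.01169.
Darcy flux q = K · i = 0.1097 × 0.01169 = 0.001283 m/day.
Seepage velocity v = q / n_e = 0.001283 / 0.13 = 0.009867 m/day.
Travel time t = L / v = 846 / 0.009867 = 85737 days = 234.7 years.

235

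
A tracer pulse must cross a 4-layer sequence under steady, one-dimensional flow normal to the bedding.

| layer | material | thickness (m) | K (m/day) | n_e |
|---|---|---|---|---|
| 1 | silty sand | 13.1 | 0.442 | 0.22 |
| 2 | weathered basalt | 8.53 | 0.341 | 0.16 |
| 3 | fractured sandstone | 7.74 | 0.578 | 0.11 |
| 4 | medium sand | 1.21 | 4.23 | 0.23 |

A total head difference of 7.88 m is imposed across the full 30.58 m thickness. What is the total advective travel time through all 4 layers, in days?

With flow normal to the layers, continuity requires the same specific discharge q through every layer.
Σ(b_i/K_i) = 13.1/0.442 + 8.53/0.341 + 7.74/0.578 + 1.21/4.23 = 68.33 d.
q = Δh / Σ(b_i/K_i) = 7.88 / 68.33 = 0.1153 m/day.
In each layer the seepage velocity is v_i = q/n_i, so the layer transit time is t_i = b_i·n_i / q:
  layer 1 (silty sand): t_1 = 13.1 × 0.22 / 0.1153 = 24.99 d
  layer 2 (weathered basalt): t_2 = 8.53 × 0.16 / 0.1153 = 11.83 d
  layer 3 (fractured sandstone): t_3 = 7.74 × 0.11 / 0.1153 = 7.383 d
  layer 4 (medium sand): t_4 = 1.21 × 0.23 / 0.1153 = 2.413 d
Total t = Σ t_i = 46.62 days.

46.6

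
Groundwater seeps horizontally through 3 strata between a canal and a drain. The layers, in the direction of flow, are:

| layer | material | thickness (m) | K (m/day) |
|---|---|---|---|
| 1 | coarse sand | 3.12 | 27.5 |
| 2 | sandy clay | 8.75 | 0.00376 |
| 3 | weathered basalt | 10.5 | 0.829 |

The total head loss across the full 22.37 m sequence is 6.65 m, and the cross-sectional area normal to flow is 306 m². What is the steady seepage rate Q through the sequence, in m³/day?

Flow is perpendicular to layering, so the layers act in series and the equivalent K is the thickness-weighted harmonic mean.
Total thickness L = 3.12 + 8.75 + 10.5 = 22.37 m.
Σ(b_i/K_i) = 3.12/27.5 + 8.75/0.00376 + 10.5/0.829 = 2340 d.
K_eq = L / Σ(b_i/K_i) = 22.37 / 2340 = 0.009560 m/day.
Q = K_eq · A · (Δh/L) = 0.009560 × 306 × (6.65/22.37) = 0.8696 m³/day.

0.870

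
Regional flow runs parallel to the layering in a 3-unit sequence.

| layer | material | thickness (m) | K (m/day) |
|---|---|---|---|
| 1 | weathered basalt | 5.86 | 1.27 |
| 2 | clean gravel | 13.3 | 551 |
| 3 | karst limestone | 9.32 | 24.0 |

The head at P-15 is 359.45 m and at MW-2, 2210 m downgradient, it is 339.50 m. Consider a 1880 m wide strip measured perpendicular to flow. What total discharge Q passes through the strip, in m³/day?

128000

Flow is parallel to layering, so each bed carries its own Darcy discharge and the transmissivities add.
Σ(K_i·b_i) = 1.27×5.86 + 551×13.3 + 24.0×9.32 = 7559 m²/day.
Hydraulic gradient i = (359.45 − 339.50) / 2210 = 19.95 / 2210 = 0.009027.
Q = Σ(K_i·b_i) · W · i = 7559 × 1880 × 0.009027 = 1.283e+05 m³/day.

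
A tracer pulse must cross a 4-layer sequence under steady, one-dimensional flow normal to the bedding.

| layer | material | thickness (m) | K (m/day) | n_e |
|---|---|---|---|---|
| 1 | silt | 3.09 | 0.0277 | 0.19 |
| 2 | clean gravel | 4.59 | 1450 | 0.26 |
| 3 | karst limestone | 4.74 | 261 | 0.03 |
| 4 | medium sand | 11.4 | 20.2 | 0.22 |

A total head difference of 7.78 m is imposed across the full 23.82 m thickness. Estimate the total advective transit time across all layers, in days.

With flow normal to the layers, continuity requires the same specific discharge q through every layer.
Σ(b_i/K_i) = 3.09/0.0277 + 4.59/1450 + 4.74/261 + 11.4/20.2 = 112.1 d.
q = Δh / Σ(b_i/K_i) = 7.78 / 112.1 = 0.06938 m/day.
In each layer the seepage velocity is v_i = q/n_i, so the layer transit time is t_i = b_i·n_i / q:
  layer 1 (silt): t_1 = 3.09 × 0.19 / 0.06938 = 8.462 d
  layer 2 (clean gravel): t_2 = 4.59 × 0.26 / 0.06938 = 17.20 d
  layer 3 (karst limestone): t_3 = 4.74 × 0.03 / 0.06938 = 2.050 d
  layer 4 (medium sand): t_4 = 11.4 × 0.22 / 0.06938 = 36.15 d
Total t = Σ t_i = 63.86 days.

63.9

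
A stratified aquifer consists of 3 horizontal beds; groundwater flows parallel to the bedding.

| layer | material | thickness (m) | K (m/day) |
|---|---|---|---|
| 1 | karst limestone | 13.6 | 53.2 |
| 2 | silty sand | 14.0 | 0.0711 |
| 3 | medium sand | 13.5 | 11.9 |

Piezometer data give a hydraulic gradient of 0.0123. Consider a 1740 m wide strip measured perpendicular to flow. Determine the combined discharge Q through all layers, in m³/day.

18900

Flow is parallel to layering, so each bed carries its own Darcy discharge and the transmissivities add.
Σ(K_i·b_i) = 53.2×13.6 + 0.0711×14.0 + 11.9×13.5 = 885.2 m²/day.
Hydraulic gradient i = 0.0123.
Q = Σ(K_i·b_i) · W · i = 885.2 × 1740 × 0.01230 = 18944 m³/day.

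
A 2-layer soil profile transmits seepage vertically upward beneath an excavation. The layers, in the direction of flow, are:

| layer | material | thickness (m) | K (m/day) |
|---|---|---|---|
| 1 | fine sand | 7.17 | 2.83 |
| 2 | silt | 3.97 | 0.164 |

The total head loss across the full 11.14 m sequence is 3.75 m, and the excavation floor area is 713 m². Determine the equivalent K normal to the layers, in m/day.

0.417

Flow is perpendicular to layering, so the layers act in series and the equivalent K is the thickness-weighted harmonic mean.
Total thickness L = 7.17 + 3.97 = 11.14 m.
Σ(b_i/K_i) = 7.17/2.83 + 3.97/0.164 = 26.74 d.
K_eq = L / Σ(b_i/K_i) = 11.14 / 26.74 = 0.4166 m/day.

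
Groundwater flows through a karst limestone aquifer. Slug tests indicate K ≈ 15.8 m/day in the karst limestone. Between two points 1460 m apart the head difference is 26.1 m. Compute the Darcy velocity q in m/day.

0.282

Hydraulic gradient i = Δh / L = 26.1 / 1460 = 0.01788.
Specific discharge q = K · i = 15.80 × 0.01788 = 0.2825 m/day.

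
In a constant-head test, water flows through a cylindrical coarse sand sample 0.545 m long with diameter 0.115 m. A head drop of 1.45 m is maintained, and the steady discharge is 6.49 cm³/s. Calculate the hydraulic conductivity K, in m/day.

20.3

Cross-sectional area A = π·(d/2)² = π × (0.115/2)² = 0.01039 m².
Convert discharge: 6.49 cm³/s = 6.490e-06 m³/s.
Darcy's law rearranged: K = Q·L / (A·Δh) = 6.490e-06 × 0.545 / (0.01039 × 1.45) = 0.0002348 m/s = 20.29 m/day.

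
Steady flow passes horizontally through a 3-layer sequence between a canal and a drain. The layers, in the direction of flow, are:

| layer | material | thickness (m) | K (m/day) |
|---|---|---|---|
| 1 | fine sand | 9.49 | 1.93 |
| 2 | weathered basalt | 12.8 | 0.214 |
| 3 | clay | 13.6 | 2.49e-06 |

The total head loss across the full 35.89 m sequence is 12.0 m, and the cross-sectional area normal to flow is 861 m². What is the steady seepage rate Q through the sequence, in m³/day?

0.00189

Flow is perpendicular to layering, so the layers act in series and the equivalent K is the thickness-weighted harmonic mean.
Total thickness L = 9.49 + 12.8 + 13.6 = 35.89 m.
Σ(b_i/K_i) = 9.49/1.93 + 12.8/0.214 + 13.6/2.49e-06 = 5.462e+06 d.
K_eq = L / Σ(b_i/K_i) = 35.89 / 5.462e+06 = 6.571e-06 m/day.
Q = K_eq · A · (Δh/L) = 6.571e-06 × 861 × (12.0/35.89) = 0.001892 m³/day.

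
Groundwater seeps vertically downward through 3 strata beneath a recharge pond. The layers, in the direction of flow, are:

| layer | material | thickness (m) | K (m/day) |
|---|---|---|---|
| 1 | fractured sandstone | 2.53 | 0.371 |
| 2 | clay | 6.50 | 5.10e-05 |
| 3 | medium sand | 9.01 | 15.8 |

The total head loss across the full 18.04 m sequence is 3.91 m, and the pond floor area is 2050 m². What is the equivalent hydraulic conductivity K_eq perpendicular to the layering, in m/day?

Flow is perpendicular to layering, so the layers act in series and the equivalent K is the thickness-weighted harmonic mean.
Total thickness L = 2.53 + 6.50 + 9.01 = 18.04 m.
Σ(b_i/K_i) = 2.53/0.371 + 6.50/5.10e-05 + 9.01/15.8 = 1.275e+05 d.
K_eq = L / Σ(b_i/K_i) = 18.04 / 1.275e+05 = 0.0001415 m/day.

0.000142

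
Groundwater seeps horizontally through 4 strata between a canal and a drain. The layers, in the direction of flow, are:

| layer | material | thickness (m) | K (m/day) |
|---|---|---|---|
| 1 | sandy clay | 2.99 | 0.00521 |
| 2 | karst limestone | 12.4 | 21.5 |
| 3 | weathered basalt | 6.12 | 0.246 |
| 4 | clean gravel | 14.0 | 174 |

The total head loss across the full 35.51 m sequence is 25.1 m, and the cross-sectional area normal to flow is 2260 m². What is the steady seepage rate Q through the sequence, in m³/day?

94.6

Flow is perpendicular to layering, so the layers act in series and the equivalent K is the thickness-weighted harmonic mean.
Total thickness L = 2.99 + 12.4 + 6.12 + 14.0 = 35.51 m.
Σ(b_i/K_i) = 2.99/0.00521 + 12.4/21.5 + 6.12/0.246 + 14.0/174 = 599.4 d.
K_eq = L / Σ(b_i/K_i) = 35.51 / 599.4 = 0.05924 m/day.
Q = K_eq · A · (Δh/L) = 0.05924 × 2260 × (25.1/35.51) = 94.63 m³/day.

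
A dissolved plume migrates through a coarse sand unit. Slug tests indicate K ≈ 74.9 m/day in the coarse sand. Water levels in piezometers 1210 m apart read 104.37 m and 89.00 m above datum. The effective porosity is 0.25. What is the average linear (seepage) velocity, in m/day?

3.81

Hydraulic gradient i = (104.37 − 89.00) / 1210 = 15.37 / 1210 = 0.01270.
Darcy flux q = K · i = 74.90 × 0.01270 = 0.9514 m/day.
Seepage velocity v = q / n_e = 0.9514 / 0.25 = 3.806 m/day.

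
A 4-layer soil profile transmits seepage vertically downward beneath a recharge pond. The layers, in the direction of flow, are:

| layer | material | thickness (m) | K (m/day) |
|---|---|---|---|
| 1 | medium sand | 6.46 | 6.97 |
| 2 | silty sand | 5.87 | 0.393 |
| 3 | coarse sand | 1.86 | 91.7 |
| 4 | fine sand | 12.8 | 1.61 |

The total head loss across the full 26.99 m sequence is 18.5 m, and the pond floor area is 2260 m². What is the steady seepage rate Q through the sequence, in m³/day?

1750

Flow is perpendicular to layering, so the layers act in series and the equivalent K is the thickness-weighted harmonic mean.
Total thickness L = 6.46 + 5.87 + 1.86 + 12.8 = 26.99 m.
Σ(b_i/K_i) = 6.46/6.97 + 5.87/0.393 + 1.86/91.7 + 12.8/1.61 = 23.83 d.
K_eq = L / Σ(b_i/K_i) = 26.99 / 23.83 = 1.132 m/day.
Q = K_eq · A · (Δh/L) = 1.132 × 2260 × (18.5/26.99) = 1754 m³/day.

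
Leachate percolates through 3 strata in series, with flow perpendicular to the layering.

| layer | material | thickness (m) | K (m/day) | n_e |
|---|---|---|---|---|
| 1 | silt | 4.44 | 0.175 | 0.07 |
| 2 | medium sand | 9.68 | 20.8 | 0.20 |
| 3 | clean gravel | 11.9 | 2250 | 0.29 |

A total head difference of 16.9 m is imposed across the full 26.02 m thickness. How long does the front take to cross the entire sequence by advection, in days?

With flow normal to the layers, continuity requires the same specific discharge q through every layer.
Σ(b_i/K_i) = 4.44/0.175 + 9.68/20.8 + 11.9/2250 = 25.84 d.
q = Δh / Σ(b_i/K_i) = 16.9 / 25.84 = 0.6540 m/day.
In each layer the seepage velocity is v_i = q/n_i, so the layer transit time is t_i = b_i·n_i / q:
  layer 1 (silt): t_1 = 4.44 × 0.07 / 0.6540 = 0.4753 d
  layer 2 (medium sand): t_2 = 9.68 × 0.20 / 0.6540 = 2.960 d
  layer 3 (clean gravel): t_3 = 11.9 × 0.29 / 0.6540 = 5.277 d
Total t = Σ t_i = 8.713 days.

8.71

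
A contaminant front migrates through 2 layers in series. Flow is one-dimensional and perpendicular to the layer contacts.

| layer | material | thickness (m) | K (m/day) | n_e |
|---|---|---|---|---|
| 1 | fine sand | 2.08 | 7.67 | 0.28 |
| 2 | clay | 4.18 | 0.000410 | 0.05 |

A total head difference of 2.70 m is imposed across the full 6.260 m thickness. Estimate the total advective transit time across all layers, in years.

With flow normal to the layers, continuity requires the same specific discharge q through every layer.
Σ(b_i/K_i) = 2.08/7.67 + 4.18/0.000410 = 10195 d.
q = Δh / Σ(b_i/K_i) = 2.70 / 10195 = 0.0002648 m/day.
In each layer the seepage velocity is v_i = q/n_i, so the layer transit time is t_i = b_i·n_i / q:
  layer 1 (fine sand): t_1 = 2.08 × 0.28 / 0.0002648 = 2199 d
  layer 2 (clay): t_2 = 4.18 × 0.05 / 0.0002648 = 789.2 d
Total t = Σ t_i = 2988 days = 8.182 years.

8.18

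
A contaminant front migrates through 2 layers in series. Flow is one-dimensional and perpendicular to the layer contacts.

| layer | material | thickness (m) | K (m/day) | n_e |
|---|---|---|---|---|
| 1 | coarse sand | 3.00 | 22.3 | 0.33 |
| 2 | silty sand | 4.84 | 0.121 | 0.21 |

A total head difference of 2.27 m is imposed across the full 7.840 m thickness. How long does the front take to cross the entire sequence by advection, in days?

35.5

With flow normal to the layers, continuity requires the same specific discharge q through every layer.
Σ(b_i/K_i) = 3.00/22.3 + 4.84/0.121 = 40.13 d.
q = Δh / Σ(b_i/K_i) = 2.27 / 40.13 = 0.05656 m/day.
In each layer the seepage velocity is v_i = q/n_i, so the layer transit time is t_i = b_i·n_i / q:
  layer 1 (coarse sand): t_1 = 3.00 × 0.33 / 0.05656 = 17.50 d
  layer 2 (silty sand): t_2 = 4.84 × 0.21 / 0.05656 = 17.97 d
Total t = Σ t_i = 35.47 days.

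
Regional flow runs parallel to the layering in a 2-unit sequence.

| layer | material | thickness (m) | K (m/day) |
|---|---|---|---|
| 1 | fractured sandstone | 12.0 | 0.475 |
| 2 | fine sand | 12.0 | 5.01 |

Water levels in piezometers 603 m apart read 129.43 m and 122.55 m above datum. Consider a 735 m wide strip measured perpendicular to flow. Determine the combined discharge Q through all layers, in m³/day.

552

Flow is parallel to layering, so each bed carries its own Darcy discharge and the transmissivities add.
Σ(K_i·b_i) = 0.475×12.0 + 5.01×12.0 = 65.82 m²/day.
Hydraulic gradient i = (129.43 − 122.55) / 603 = 6.88 / 603 = 0.01141.
Q = Σ(K_i·b_i) · W · i = 65.82 × 735 × 0.01141 = 552.0 m³/day.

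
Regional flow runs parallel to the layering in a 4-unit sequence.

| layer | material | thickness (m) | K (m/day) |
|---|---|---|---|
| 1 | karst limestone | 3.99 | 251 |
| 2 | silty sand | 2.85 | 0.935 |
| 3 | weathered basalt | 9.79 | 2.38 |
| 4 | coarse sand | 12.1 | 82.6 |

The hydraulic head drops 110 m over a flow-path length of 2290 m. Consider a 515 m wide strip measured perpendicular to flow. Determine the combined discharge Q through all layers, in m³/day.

Flow is parallel to layering, so each bed carries its own Darcy discharge and the transmissivities add.
Σ(K_i·b_i) = 251×3.99 + 0.935×2.85 + 2.38×9.79 + 82.6×12.1 = 2027 m²/day.
Hydraulic gradient i = Δh / L = 110 / 2290 = 0.04803.
Q = Σ(K_i·b_i) · W · i = 2027 × 515 × 0.04803 = 50142 m³/day.

50100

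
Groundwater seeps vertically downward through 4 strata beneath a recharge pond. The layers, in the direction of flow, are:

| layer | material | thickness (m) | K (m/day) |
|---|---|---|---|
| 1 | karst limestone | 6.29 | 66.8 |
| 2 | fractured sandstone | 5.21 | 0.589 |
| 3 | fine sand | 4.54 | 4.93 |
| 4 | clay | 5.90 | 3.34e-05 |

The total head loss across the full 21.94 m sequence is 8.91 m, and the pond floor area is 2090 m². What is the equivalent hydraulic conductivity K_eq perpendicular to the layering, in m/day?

Flow is perpendicular to layering, so the layers act in series and the equivalent K is the thickness-weighted harmonic mean.
Total thickness L = 6.29 + 5.21 + 4.54 + 5.90 = 21.94 m.
Σ(b_i/K_i) = 6.29/66.8 + 5.21/0.589 + 4.54/4.93 + 5.90/3.34e-05 = 1.767e+05 d.
K_eq = L / Σ(b_i/K_i) = 21.94 / 1.767e+05 = 0.0001242 m/day.

0.000124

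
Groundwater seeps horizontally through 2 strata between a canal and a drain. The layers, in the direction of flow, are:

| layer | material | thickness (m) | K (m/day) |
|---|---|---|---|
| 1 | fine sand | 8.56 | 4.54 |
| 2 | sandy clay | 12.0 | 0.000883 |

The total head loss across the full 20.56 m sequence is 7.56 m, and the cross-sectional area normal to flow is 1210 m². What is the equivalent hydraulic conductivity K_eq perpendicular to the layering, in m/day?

Flow is perpendicular to layering, so the layers act in series and the equivalent K is the thickness-weighted harmonic mean.
Total thickness L = 8.56 + 12.0 = 20.56 m.
Σ(b_i/K_i) = 8.56/4.54 + 12.0/0.000883 = 13592 d.
K_eq = L / Σ(b_i/K_i) = 20.56 / 13592 = 0.001513 m/day.

0.00151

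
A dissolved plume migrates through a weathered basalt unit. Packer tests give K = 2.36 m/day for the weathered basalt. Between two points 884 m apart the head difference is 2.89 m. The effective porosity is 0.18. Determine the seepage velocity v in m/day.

0.0429

Hydraulic gradient i = Δh / L = 2.89 / 884 = 0.003269.
Darcy flux q = K · i = 2.360 × 0.003269 = 0.007715 m/day.
Seepage velocity v = q / n_e = 0.007715 / 0.18 = 0.04286 m/day.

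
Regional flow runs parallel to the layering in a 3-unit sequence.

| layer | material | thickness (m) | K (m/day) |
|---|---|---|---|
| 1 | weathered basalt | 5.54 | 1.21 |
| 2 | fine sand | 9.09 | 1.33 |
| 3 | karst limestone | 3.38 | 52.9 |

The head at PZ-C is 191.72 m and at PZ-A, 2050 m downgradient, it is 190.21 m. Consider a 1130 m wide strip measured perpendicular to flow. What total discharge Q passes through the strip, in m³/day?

164

Flow is parallel to layering, so each bed carries its own Darcy discharge and the transmissivities add.
Σ(K_i·b_i) = 1.21×5.54 + 1.33×9.09 + 52.9×3.38 = 197.6 m²/day.
Hydraulic gradient i = (191.72 − 190.21) / 2050 = 1.51 / 2050 = 0.0007366.
Q = Σ(K_i·b_i) · W · i = 197.6 × 1130 × 0.0007366 = 164.5 m³/day.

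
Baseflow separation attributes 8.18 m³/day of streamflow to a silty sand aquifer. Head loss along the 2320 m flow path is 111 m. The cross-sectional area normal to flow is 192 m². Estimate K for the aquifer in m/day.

Hydraulic gradient i = Δh / L = 111 / 2320 = 0.04784.
From Q = K·A·i, K = Q / (A·i) = 8.18 / (192.0 × 0.04784) = 0.8905 m/day.

0.890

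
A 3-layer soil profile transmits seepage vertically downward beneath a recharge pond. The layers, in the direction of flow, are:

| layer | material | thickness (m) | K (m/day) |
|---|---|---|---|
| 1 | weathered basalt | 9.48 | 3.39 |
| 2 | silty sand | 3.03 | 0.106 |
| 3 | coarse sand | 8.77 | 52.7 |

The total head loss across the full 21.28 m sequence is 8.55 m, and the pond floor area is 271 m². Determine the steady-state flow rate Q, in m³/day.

73.4

Flow is perpendicular to layering, so the layers act in series and the equivalent K is the thickness-weighted harmonic mean.
Total thickness L = 9.48 + 3.03 + 8.77 = 21.28 m.
Σ(b_i/K_i) = 9.48/3.39 + 3.03/0.106 + 8.77/52.7 = 31.55 d.
K_eq = L / Σ(b_i/K_i) = 21.28 / 31.55 = 0.6745 m/day.
Q = K_eq · A · (Δh/L) = 0.6745 × 271 × (8.55/21.28) = 73.45 m³/day.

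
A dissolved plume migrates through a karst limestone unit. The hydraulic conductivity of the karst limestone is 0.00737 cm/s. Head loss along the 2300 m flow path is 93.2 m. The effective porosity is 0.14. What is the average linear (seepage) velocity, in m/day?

1.84

Convert K: 0.00737 cm/s × 864 = 6.368 m/day.
Hydraulic gradient i = Δh / L = 93.2 / 2300 = 0.04052.
Darcy flux q = K · i = 6.368 × 0.04052 = 0.2580 m/day.
Seepage velocity v = q / n_e = 0.2580 / 0.14 = 1.843 m/day.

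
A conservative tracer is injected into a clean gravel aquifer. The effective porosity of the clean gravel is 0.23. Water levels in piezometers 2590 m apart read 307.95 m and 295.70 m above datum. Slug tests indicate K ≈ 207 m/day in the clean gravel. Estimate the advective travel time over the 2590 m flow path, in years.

1.67

Hydraulic gradient i = (307.95 − 295.70) / 2590 = 12.25 / 2590 = 0.004730.
Darcy flux q = K · i = 207.0 × 0.004730 = 0.9791 m/day.
Seepage velocity v = q / n_e = 0.9791 / 0.23 = 4.257 m/day.
Travel time t = L / v = 2590 / 4.257 = 608.4 days = 1.666 years.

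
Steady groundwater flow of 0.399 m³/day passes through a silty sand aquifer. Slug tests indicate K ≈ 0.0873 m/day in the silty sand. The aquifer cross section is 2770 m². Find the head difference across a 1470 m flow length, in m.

2.43

From Q = K·A·i, i = Q / (K·A) = 0.399 / (0.08730 × 2770) = 0.001650.
Head loss Δh = i · L = 0.001650 × 1470 = 2.425 m.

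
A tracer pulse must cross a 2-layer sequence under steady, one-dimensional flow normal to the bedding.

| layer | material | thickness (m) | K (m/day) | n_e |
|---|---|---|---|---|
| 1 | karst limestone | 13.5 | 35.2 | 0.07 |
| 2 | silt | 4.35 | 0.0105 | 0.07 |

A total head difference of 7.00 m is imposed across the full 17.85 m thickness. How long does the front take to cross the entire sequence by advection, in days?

With flow normal to the layers, continuity requires the same specific discharge q through every layer.
Σ(b_i/K_i) = 13.5/35.2 + 4.35/0.0105 = 414.7 d.
q = Δh / Σ(b_i/K_i) = 7.00 / 414.7 = 0.01688 m/day.
In each layer the seepage velocity is v_i = q/n_i, so the layer transit time is t_i = b_i·n_i / q:
  layer 1 (karst limestone): t_1 = 13.5 × 0.07 / 0.01688 = 55.98 d
  layer 2 (silt): t_2 = 4.35 × 0.07 / 0.01688 = 18.04 d
Total t = Σ t_i = 74.02 days.

74.0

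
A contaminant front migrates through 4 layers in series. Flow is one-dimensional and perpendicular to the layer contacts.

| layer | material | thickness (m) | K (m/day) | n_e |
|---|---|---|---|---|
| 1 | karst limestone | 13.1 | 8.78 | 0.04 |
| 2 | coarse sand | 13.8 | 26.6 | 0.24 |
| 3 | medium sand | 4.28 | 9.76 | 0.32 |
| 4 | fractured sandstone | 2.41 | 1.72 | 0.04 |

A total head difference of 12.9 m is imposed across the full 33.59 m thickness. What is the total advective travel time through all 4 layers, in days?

1.58

With flow normal to the layers, continuity requires the same specific discharge q through every layer.
Σ(b_i/K_i) = 13.1/8.78 + 13.8/26.6 + 4.28/9.76 + 2.41/1.72 = 3.851 d.
q = Δh / Σ(b_i/K_i) = 12.9 / 3.851 = 3.350 m/day.
In each layer the seepage velocity is v_i = q/n_i, so the layer transit time is t_i = b_i·n_i / q:
  layer 1 (karst limestone): t_1 = 13.1 × 0.04 / 3.350 = 0.1564 d
  layer 2 (coarse sand): t_2 = 13.8 × 0.24 / 3.350 = 0.9886 d
  layer 3 (medium sand): t_3 = 4.28 × 0.32 / 3.350 = 0.4088 d
  layer 4 (fractured sandstone): t_4 = 2.41 × 0.04 / 3.350 = 0.02877 d
Total t = Σ t_i = 1.583 days.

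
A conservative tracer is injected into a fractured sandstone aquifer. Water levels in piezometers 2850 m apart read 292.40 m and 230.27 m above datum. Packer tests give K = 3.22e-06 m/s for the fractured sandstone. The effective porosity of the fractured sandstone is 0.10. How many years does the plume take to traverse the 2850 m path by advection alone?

129

Convert K: 3.22e-06 m/s × 86400 = 0.2782 m/day.
Hydraulic gradient i = (292.40 − 230.27) / 2850 = 62.13 / 2850 = 0.02180.
Darcy flux q = K · i = 0.2782 × 0.02180 = 0.006065 m/day.
Seepage velocity v = q / n_e = 0.006065 / 0.10 = 0.06065 m/day.
Travel time t = L / v = 2850 / 0.06065 = 46991 days = 128.7 years.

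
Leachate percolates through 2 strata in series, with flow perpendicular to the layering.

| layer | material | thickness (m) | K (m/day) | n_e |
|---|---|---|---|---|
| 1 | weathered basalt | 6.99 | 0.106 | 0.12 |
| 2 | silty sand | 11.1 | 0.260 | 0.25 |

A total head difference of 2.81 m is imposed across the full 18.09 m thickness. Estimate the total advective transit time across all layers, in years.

With flow normal to the layers, continuity requires the same specific discharge q through every layer.
Σ(b_i/K_i) = 6.99/0.106 + 11.1/0.260 = 108.6 d.
q = Δh / Σ(b_i/K_i) = 2.81 / 108.6 = 0.02587 m/day.
In each layer the seepage velocity is v_i = q/n_i, so the layer transit time is t_i = b_i·n_i / q:
  layer 1 (weathered basalt): t_1 = 6.99 × 0.12 / 0.02587 = 32.43 d
  layer 2 (silty sand): t_2 = 11.1 × 0.25 / 0.02587 = 107.3 d
Total t = Σ t_i = 139.7 days = 0.3825 years.

0.383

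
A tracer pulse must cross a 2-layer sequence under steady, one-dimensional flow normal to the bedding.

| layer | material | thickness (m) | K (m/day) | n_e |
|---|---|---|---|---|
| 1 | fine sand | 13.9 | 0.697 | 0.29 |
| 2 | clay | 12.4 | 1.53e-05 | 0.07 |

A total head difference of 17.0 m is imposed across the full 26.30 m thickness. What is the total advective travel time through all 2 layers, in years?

639

With flow normal to the layers, continuity requires the same specific discharge q through every layer.
Σ(b_i/K_i) = 13.9/0.697 + 12.4/1.53e-05 = 8.105e+05 d.
q = Δh / Σ(b_i/K_i) = 17.0 / 8.105e+05 = 2.098e-05 m/day.
In each layer the seepage velocity is v_i = q/n_i, so the layer transit time is t_i = b_i·n_i / q:
  layer 1 (fine sand): t_1 = 13.9 × 0.29 / 2.098e-05 = 1.922e+05 d
  layer 2 (clay): t_2 = 12.4 × 0.07 / 2.098e-05 = 41382 d
Total t = Σ t_i = 2.336e+05 days = 639.5 years.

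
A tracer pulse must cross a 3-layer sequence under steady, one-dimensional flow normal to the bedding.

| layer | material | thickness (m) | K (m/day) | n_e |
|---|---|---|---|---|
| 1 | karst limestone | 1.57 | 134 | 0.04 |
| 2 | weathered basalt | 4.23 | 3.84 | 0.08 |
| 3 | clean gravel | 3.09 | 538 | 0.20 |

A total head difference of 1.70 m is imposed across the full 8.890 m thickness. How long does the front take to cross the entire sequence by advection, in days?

0.671

With flow normal to the layers, continuity requires the same specific discharge q through every layer.
Σ(b_i/K_i) = 1.57/134 + 4.23/3.84 + 3.09/538 = 1.119 d.
q = Δh / Σ(b_i/K_i) = 1.70 / 1.119 = 1.519 m/day.
In each layer the seepage velocity is v_i = q/n_i, so the layer transit time is t_i = b_i·n_i / q:
  layer 1 (karst limestone): t_1 = 1.57 × 0.04 / 1.519 = 0.04134 d
  layer 2 (weathered basalt): t_2 = 4.23 × 0.08 / 1.519 = 0.2228 d
  layer 3 (clean gravel): t_3 = 3.09 × 0.20 / 1.519 = 0.4068 d
Total t = Σ t_i = 0.6709 days.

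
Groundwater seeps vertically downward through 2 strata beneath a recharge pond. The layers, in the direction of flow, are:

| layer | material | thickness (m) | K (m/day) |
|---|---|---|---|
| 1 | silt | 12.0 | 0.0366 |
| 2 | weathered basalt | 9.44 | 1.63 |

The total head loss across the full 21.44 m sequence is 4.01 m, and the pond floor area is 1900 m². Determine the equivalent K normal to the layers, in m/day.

0.0643

Flow is perpendicular to layering, so the layers act in series and the equivalent K is the thickness-weighted harmonic mean.
Total thickness L = 12.0 + 9.44 = 21.44 m.
Σ(b_i/K_i) = 12.0/0.0366 + 9.44/1.63 = 333.7 d.
K_eq = L / Σ(b_i/K_i) = 21.44 / 333.7 = 0.06426 m/day.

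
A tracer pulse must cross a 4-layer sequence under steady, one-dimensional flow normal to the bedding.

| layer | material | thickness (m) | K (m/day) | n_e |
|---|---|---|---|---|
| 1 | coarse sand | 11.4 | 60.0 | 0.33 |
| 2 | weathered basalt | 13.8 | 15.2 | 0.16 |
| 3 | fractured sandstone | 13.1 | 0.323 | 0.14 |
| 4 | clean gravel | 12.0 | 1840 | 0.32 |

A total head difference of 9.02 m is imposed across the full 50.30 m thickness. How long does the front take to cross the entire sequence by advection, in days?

53.8

With flow normal to the layers, continuity requires the same specific discharge q through every layer.
Σ(b_i/K_i) = 11.4/60.0 + 13.8/15.2 + 13.1/0.323 + 12.0/1840 = 41.66 d.
q = Δh / Σ(b_i/K_i) = 9.02 / 41.66 = 0.2165 m/day.
In each layer the seepage velocity is v_i = q/n_i, so the layer transit time is t_i = b_i·n_i / q:
  layer 1 (coarse sand): t_1 = 11.4 × 0.33 / 0.2165 = 17.38 d
  layer 2 (weathered basalt): t_2 = 13.8 × 0.16 / 0.2165 = 10.20 d
  layer 3 (fractured sandstone): t_3 = 13.1 × 0.14 / 0.2165 = 8.471 d
  layer 4 (clean gravel): t_4 = 12.0 × 0.32 / 0.2165 = 17.74 d
Total t = Σ t_i = 53.78 days.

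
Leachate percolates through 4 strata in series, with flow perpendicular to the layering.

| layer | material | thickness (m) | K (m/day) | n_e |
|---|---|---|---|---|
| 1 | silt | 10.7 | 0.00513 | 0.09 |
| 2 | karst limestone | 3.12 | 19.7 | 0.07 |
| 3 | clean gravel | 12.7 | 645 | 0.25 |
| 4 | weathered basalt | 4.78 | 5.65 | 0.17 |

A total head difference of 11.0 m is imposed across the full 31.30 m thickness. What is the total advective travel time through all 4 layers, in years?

With flow normal to the layers, continuity requires the same specific discharge q through every layer.
Σ(b_i/K_i) = 10.7/0.00513 + 3.12/19.7 + 12.7/645 + 4.78/5.65 = 2087 d.
q = Δh / Σ(b_i/K_i) = 11.0 / 2087 = 0.005271 m/day.
In each layer the seepage velocity is v_i = q/n_i, so the layer transit time is t_i = b_i·n_i / q:
  layer 1 (silt): t_1 = 10.7 × 0.09 / 0.005271 = 182.7 d
  layer 2 (karst limestone): t_2 = 3.12 × 0.07 / 0.005271 = 41.43 d
  layer 3 (clean gravel): t_3 = 12.7 × 0.25 / 0.005271 = 602.3 d
  layer 4 (weathered basalt): t_4 = 4.78 × 0.17 / 0.005271 = 154.2 d
Total t = Σ t_i = 980.6 days = 2.685 years.

2.68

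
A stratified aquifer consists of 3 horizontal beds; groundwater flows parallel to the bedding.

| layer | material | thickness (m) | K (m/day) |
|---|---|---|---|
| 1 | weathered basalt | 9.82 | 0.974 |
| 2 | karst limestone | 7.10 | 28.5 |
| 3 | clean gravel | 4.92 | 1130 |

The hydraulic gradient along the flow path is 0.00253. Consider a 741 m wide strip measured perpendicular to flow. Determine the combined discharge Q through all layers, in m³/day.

Flow is parallel to layering, so each bed carries its own Darcy discharge and the transmissivities add.
Σ(K_i·b_i) = 0.974×9.82 + 28.5×7.10 + 1130×4.92 = 5772 m²/day.
Hydraulic gradient i = 0.00253.
Q = Σ(K_i·b_i) · W · i = 5772 × 741 × 0.002530 = 10820 m³/day.

10800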